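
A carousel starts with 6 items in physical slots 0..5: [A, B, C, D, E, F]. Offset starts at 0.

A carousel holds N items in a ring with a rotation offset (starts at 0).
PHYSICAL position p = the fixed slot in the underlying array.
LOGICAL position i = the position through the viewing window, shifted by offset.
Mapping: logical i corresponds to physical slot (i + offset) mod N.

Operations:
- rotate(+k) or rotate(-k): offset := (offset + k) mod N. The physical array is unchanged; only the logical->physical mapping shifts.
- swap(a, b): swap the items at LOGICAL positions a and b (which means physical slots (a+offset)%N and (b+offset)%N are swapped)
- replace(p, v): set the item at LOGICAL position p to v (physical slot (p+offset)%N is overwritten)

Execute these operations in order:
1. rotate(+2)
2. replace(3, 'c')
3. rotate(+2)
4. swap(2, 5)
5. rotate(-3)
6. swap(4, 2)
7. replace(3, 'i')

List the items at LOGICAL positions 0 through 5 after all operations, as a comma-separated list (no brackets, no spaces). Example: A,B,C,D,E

After op 1 (rotate(+2)): offset=2, physical=[A,B,C,D,E,F], logical=[C,D,E,F,A,B]
After op 2 (replace(3, 'c')): offset=2, physical=[A,B,C,D,E,c], logical=[C,D,E,c,A,B]
After op 3 (rotate(+2)): offset=4, physical=[A,B,C,D,E,c], logical=[E,c,A,B,C,D]
After op 4 (swap(2, 5)): offset=4, physical=[D,B,C,A,E,c], logical=[E,c,D,B,C,A]
After op 5 (rotate(-3)): offset=1, physical=[D,B,C,A,E,c], logical=[B,C,A,E,c,D]
After op 6 (swap(4, 2)): offset=1, physical=[D,B,C,c,E,A], logical=[B,C,c,E,A,D]
After op 7 (replace(3, 'i')): offset=1, physical=[D,B,C,c,i,A], logical=[B,C,c,i,A,D]

Answer: B,C,c,i,A,D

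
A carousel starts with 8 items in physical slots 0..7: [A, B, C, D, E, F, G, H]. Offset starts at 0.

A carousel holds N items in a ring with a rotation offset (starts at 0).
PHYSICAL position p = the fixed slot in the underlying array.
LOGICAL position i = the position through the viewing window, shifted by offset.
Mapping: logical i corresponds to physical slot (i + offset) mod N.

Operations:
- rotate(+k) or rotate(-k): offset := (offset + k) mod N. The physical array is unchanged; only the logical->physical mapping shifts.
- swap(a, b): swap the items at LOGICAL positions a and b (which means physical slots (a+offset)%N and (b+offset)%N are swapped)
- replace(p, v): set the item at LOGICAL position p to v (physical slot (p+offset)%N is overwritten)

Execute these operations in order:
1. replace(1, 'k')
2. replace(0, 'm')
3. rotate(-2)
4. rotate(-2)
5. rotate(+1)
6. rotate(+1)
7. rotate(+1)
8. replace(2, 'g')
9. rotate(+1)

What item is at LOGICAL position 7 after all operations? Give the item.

Answer: H

Derivation:
After op 1 (replace(1, 'k')): offset=0, physical=[A,k,C,D,E,F,G,H], logical=[A,k,C,D,E,F,G,H]
After op 2 (replace(0, 'm')): offset=0, physical=[m,k,C,D,E,F,G,H], logical=[m,k,C,D,E,F,G,H]
After op 3 (rotate(-2)): offset=6, physical=[m,k,C,D,E,F,G,H], logical=[G,H,m,k,C,D,E,F]
After op 4 (rotate(-2)): offset=4, physical=[m,k,C,D,E,F,G,H], logical=[E,F,G,H,m,k,C,D]
After op 5 (rotate(+1)): offset=5, physical=[m,k,C,D,E,F,G,H], logical=[F,G,H,m,k,C,D,E]
After op 6 (rotate(+1)): offset=6, physical=[m,k,C,D,E,F,G,H], logical=[G,H,m,k,C,D,E,F]
After op 7 (rotate(+1)): offset=7, physical=[m,k,C,D,E,F,G,H], logical=[H,m,k,C,D,E,F,G]
After op 8 (replace(2, 'g')): offset=7, physical=[m,g,C,D,E,F,G,H], logical=[H,m,g,C,D,E,F,G]
After op 9 (rotate(+1)): offset=0, physical=[m,g,C,D,E,F,G,H], logical=[m,g,C,D,E,F,G,H]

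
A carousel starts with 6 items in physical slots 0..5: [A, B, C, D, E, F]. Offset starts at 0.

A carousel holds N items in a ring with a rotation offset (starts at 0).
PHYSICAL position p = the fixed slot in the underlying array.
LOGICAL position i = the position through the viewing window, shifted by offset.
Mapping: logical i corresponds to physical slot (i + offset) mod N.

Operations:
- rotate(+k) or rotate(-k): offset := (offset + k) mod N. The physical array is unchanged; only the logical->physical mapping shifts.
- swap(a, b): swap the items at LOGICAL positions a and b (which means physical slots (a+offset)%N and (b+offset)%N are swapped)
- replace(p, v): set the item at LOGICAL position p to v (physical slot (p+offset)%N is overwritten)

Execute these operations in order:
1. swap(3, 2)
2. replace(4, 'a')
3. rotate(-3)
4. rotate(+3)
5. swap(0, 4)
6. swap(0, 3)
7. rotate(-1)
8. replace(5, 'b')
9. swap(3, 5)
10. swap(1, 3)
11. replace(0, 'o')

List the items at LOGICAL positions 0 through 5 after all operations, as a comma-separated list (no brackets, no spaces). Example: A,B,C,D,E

After op 1 (swap(3, 2)): offset=0, physical=[A,B,D,C,E,F], logical=[A,B,D,C,E,F]
After op 2 (replace(4, 'a')): offset=0, physical=[A,B,D,C,a,F], logical=[A,B,D,C,a,F]
After op 3 (rotate(-3)): offset=3, physical=[A,B,D,C,a,F], logical=[C,a,F,A,B,D]
After op 4 (rotate(+3)): offset=0, physical=[A,B,D,C,a,F], logical=[A,B,D,C,a,F]
After op 5 (swap(0, 4)): offset=0, physical=[a,B,D,C,A,F], logical=[a,B,D,C,A,F]
After op 6 (swap(0, 3)): offset=0, physical=[C,B,D,a,A,F], logical=[C,B,D,a,A,F]
After op 7 (rotate(-1)): offset=5, physical=[C,B,D,a,A,F], logical=[F,C,B,D,a,A]
After op 8 (replace(5, 'b')): offset=5, physical=[C,B,D,a,b,F], logical=[F,C,B,D,a,b]
After op 9 (swap(3, 5)): offset=5, physical=[C,B,b,a,D,F], logical=[F,C,B,b,a,D]
After op 10 (swap(1, 3)): offset=5, physical=[b,B,C,a,D,F], logical=[F,b,B,C,a,D]
After op 11 (replace(0, 'o')): offset=5, physical=[b,B,C,a,D,o], logical=[o,b,B,C,a,D]

Answer: o,b,B,C,a,D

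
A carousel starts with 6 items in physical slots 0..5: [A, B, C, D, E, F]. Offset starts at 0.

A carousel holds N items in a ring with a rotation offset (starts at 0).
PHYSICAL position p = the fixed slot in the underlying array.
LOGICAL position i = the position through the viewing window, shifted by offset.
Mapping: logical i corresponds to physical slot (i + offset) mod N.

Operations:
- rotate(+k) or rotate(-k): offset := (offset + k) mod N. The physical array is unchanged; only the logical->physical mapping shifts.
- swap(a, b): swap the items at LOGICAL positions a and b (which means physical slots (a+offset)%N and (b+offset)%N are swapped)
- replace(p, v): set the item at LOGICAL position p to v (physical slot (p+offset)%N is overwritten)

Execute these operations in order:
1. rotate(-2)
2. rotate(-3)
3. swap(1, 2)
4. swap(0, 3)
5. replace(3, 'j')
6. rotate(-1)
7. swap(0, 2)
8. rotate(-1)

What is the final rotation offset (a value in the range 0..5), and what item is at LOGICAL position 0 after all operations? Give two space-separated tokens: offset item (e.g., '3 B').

After op 1 (rotate(-2)): offset=4, physical=[A,B,C,D,E,F], logical=[E,F,A,B,C,D]
After op 2 (rotate(-3)): offset=1, physical=[A,B,C,D,E,F], logical=[B,C,D,E,F,A]
After op 3 (swap(1, 2)): offset=1, physical=[A,B,D,C,E,F], logical=[B,D,C,E,F,A]
After op 4 (swap(0, 3)): offset=1, physical=[A,E,D,C,B,F], logical=[E,D,C,B,F,A]
After op 5 (replace(3, 'j')): offset=1, physical=[A,E,D,C,j,F], logical=[E,D,C,j,F,A]
After op 6 (rotate(-1)): offset=0, physical=[A,E,D,C,j,F], logical=[A,E,D,C,j,F]
After op 7 (swap(0, 2)): offset=0, physical=[D,E,A,C,j,F], logical=[D,E,A,C,j,F]
After op 8 (rotate(-1)): offset=5, physical=[D,E,A,C,j,F], logical=[F,D,E,A,C,j]

Answer: 5 F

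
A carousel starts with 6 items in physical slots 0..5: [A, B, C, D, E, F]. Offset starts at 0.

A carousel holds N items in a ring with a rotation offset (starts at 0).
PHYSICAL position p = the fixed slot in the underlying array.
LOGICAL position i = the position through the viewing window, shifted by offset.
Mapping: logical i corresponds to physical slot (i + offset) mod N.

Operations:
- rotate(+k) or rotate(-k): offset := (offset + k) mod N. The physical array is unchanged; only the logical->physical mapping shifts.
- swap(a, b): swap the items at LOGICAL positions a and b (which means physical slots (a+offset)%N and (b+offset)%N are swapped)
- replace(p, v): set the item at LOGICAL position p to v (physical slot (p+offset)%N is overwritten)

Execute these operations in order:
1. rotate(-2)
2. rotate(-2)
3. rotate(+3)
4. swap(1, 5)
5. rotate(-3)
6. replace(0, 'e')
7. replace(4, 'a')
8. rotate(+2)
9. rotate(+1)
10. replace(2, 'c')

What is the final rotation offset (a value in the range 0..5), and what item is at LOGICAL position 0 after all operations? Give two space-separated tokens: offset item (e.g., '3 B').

Answer: 5 F

Derivation:
After op 1 (rotate(-2)): offset=4, physical=[A,B,C,D,E,F], logical=[E,F,A,B,C,D]
After op 2 (rotate(-2)): offset=2, physical=[A,B,C,D,E,F], logical=[C,D,E,F,A,B]
After op 3 (rotate(+3)): offset=5, physical=[A,B,C,D,E,F], logical=[F,A,B,C,D,E]
After op 4 (swap(1, 5)): offset=5, physical=[E,B,C,D,A,F], logical=[F,E,B,C,D,A]
After op 5 (rotate(-3)): offset=2, physical=[E,B,C,D,A,F], logical=[C,D,A,F,E,B]
After op 6 (replace(0, 'e')): offset=2, physical=[E,B,e,D,A,F], logical=[e,D,A,F,E,B]
After op 7 (replace(4, 'a')): offset=2, physical=[a,B,e,D,A,F], logical=[e,D,A,F,a,B]
After op 8 (rotate(+2)): offset=4, physical=[a,B,e,D,A,F], logical=[A,F,a,B,e,D]
After op 9 (rotate(+1)): offset=5, physical=[a,B,e,D,A,F], logical=[F,a,B,e,D,A]
After op 10 (replace(2, 'c')): offset=5, physical=[a,c,e,D,A,F], logical=[F,a,c,e,D,A]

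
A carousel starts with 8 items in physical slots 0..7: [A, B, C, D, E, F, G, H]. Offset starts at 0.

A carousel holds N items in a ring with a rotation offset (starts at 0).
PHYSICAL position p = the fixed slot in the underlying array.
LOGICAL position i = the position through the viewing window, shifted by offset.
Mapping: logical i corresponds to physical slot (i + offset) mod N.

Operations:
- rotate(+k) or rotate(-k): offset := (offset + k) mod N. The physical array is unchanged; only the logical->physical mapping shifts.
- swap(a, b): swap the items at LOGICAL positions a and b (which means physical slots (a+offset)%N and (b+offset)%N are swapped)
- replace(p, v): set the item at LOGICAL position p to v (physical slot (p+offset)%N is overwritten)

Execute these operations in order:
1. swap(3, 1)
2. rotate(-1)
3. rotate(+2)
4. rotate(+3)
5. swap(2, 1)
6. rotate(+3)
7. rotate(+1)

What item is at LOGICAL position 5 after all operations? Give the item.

After op 1 (swap(3, 1)): offset=0, physical=[A,D,C,B,E,F,G,H], logical=[A,D,C,B,E,F,G,H]
After op 2 (rotate(-1)): offset=7, physical=[A,D,C,B,E,F,G,H], logical=[H,A,D,C,B,E,F,G]
After op 3 (rotate(+2)): offset=1, physical=[A,D,C,B,E,F,G,H], logical=[D,C,B,E,F,G,H,A]
After op 4 (rotate(+3)): offset=4, physical=[A,D,C,B,E,F,G,H], logical=[E,F,G,H,A,D,C,B]
After op 5 (swap(2, 1)): offset=4, physical=[A,D,C,B,E,G,F,H], logical=[E,G,F,H,A,D,C,B]
After op 6 (rotate(+3)): offset=7, physical=[A,D,C,B,E,G,F,H], logical=[H,A,D,C,B,E,G,F]
After op 7 (rotate(+1)): offset=0, physical=[A,D,C,B,E,G,F,H], logical=[A,D,C,B,E,G,F,H]

Answer: G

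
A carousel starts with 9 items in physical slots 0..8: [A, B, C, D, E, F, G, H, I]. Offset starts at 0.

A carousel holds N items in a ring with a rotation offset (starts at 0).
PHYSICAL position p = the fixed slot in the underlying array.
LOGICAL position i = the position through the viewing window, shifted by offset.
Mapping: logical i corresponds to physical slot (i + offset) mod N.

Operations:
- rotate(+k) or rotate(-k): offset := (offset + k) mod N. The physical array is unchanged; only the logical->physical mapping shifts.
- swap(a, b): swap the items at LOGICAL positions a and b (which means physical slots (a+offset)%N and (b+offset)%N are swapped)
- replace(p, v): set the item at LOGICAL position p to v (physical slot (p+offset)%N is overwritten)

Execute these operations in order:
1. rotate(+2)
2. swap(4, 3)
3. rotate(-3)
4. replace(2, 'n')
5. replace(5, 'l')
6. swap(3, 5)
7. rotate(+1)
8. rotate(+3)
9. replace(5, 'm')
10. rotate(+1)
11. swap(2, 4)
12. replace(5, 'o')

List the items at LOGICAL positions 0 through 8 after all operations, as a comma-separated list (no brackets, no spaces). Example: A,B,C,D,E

After op 1 (rotate(+2)): offset=2, physical=[A,B,C,D,E,F,G,H,I], logical=[C,D,E,F,G,H,I,A,B]
After op 2 (swap(4, 3)): offset=2, physical=[A,B,C,D,E,G,F,H,I], logical=[C,D,E,G,F,H,I,A,B]
After op 3 (rotate(-3)): offset=8, physical=[A,B,C,D,E,G,F,H,I], logical=[I,A,B,C,D,E,G,F,H]
After op 4 (replace(2, 'n')): offset=8, physical=[A,n,C,D,E,G,F,H,I], logical=[I,A,n,C,D,E,G,F,H]
After op 5 (replace(5, 'l')): offset=8, physical=[A,n,C,D,l,G,F,H,I], logical=[I,A,n,C,D,l,G,F,H]
After op 6 (swap(3, 5)): offset=8, physical=[A,n,l,D,C,G,F,H,I], logical=[I,A,n,l,D,C,G,F,H]
After op 7 (rotate(+1)): offset=0, physical=[A,n,l,D,C,G,F,H,I], logical=[A,n,l,D,C,G,F,H,I]
After op 8 (rotate(+3)): offset=3, physical=[A,n,l,D,C,G,F,H,I], logical=[D,C,G,F,H,I,A,n,l]
After op 9 (replace(5, 'm')): offset=3, physical=[A,n,l,D,C,G,F,H,m], logical=[D,C,G,F,H,m,A,n,l]
After op 10 (rotate(+1)): offset=4, physical=[A,n,l,D,C,G,F,H,m], logical=[C,G,F,H,m,A,n,l,D]
After op 11 (swap(2, 4)): offset=4, physical=[A,n,l,D,C,G,m,H,F], logical=[C,G,m,H,F,A,n,l,D]
After op 12 (replace(5, 'o')): offset=4, physical=[o,n,l,D,C,G,m,H,F], logical=[C,G,m,H,F,o,n,l,D]

Answer: C,G,m,H,F,o,n,l,D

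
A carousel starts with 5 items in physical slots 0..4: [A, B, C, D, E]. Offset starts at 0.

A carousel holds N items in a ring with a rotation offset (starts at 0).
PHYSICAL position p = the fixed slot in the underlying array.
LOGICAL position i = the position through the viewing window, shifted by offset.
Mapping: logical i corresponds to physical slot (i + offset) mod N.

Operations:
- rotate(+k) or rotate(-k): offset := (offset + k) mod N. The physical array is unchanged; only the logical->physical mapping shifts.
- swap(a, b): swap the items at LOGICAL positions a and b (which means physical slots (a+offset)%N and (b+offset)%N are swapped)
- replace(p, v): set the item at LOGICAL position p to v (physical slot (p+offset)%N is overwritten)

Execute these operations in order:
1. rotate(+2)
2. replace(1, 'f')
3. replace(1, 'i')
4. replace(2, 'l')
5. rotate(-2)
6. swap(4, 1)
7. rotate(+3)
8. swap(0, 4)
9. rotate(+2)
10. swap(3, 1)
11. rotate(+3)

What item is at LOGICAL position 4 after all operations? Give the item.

After op 1 (rotate(+2)): offset=2, physical=[A,B,C,D,E], logical=[C,D,E,A,B]
After op 2 (replace(1, 'f')): offset=2, physical=[A,B,C,f,E], logical=[C,f,E,A,B]
After op 3 (replace(1, 'i')): offset=2, physical=[A,B,C,i,E], logical=[C,i,E,A,B]
After op 4 (replace(2, 'l')): offset=2, physical=[A,B,C,i,l], logical=[C,i,l,A,B]
After op 5 (rotate(-2)): offset=0, physical=[A,B,C,i,l], logical=[A,B,C,i,l]
After op 6 (swap(4, 1)): offset=0, physical=[A,l,C,i,B], logical=[A,l,C,i,B]
After op 7 (rotate(+3)): offset=3, physical=[A,l,C,i,B], logical=[i,B,A,l,C]
After op 8 (swap(0, 4)): offset=3, physical=[A,l,i,C,B], logical=[C,B,A,l,i]
After op 9 (rotate(+2)): offset=0, physical=[A,l,i,C,B], logical=[A,l,i,C,B]
After op 10 (swap(3, 1)): offset=0, physical=[A,C,i,l,B], logical=[A,C,i,l,B]
After op 11 (rotate(+3)): offset=3, physical=[A,C,i,l,B], logical=[l,B,A,C,i]

Answer: i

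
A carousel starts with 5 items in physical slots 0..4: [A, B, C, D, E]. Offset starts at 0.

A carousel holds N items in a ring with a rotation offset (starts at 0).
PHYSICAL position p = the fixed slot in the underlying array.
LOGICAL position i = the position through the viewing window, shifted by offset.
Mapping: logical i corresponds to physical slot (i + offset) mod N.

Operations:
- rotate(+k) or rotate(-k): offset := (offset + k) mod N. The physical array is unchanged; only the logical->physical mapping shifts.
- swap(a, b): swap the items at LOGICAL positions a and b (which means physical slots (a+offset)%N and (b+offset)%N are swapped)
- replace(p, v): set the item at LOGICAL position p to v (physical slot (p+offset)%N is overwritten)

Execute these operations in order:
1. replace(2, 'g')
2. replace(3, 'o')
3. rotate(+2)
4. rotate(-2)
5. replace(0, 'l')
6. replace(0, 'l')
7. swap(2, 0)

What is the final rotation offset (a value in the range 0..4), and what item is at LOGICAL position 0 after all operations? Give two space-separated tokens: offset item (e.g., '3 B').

After op 1 (replace(2, 'g')): offset=0, physical=[A,B,g,D,E], logical=[A,B,g,D,E]
After op 2 (replace(3, 'o')): offset=0, physical=[A,B,g,o,E], logical=[A,B,g,o,E]
After op 3 (rotate(+2)): offset=2, physical=[A,B,g,o,E], logical=[g,o,E,A,B]
After op 4 (rotate(-2)): offset=0, physical=[A,B,g,o,E], logical=[A,B,g,o,E]
After op 5 (replace(0, 'l')): offset=0, physical=[l,B,g,o,E], logical=[l,B,g,o,E]
After op 6 (replace(0, 'l')): offset=0, physical=[l,B,g,o,E], logical=[l,B,g,o,E]
After op 7 (swap(2, 0)): offset=0, physical=[g,B,l,o,E], logical=[g,B,l,o,E]

Answer: 0 g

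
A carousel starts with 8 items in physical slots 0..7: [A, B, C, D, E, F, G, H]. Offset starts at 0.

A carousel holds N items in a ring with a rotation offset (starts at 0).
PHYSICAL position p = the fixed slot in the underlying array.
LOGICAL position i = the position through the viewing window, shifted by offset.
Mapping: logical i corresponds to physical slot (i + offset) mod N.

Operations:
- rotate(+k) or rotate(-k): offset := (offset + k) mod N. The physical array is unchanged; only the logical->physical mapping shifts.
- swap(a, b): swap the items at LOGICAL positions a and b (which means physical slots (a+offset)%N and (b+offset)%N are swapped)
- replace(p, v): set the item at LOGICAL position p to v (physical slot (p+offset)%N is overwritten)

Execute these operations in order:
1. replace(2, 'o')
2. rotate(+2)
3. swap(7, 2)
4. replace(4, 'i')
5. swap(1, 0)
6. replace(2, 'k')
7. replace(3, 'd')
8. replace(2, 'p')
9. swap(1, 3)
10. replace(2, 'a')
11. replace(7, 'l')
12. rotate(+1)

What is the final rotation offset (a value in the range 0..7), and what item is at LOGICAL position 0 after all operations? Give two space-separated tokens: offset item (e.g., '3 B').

Answer: 3 d

Derivation:
After op 1 (replace(2, 'o')): offset=0, physical=[A,B,o,D,E,F,G,H], logical=[A,B,o,D,E,F,G,H]
After op 2 (rotate(+2)): offset=2, physical=[A,B,o,D,E,F,G,H], logical=[o,D,E,F,G,H,A,B]
After op 3 (swap(7, 2)): offset=2, physical=[A,E,o,D,B,F,G,H], logical=[o,D,B,F,G,H,A,E]
After op 4 (replace(4, 'i')): offset=2, physical=[A,E,o,D,B,F,i,H], logical=[o,D,B,F,i,H,A,E]
After op 5 (swap(1, 0)): offset=2, physical=[A,E,D,o,B,F,i,H], logical=[D,o,B,F,i,H,A,E]
After op 6 (replace(2, 'k')): offset=2, physical=[A,E,D,o,k,F,i,H], logical=[D,o,k,F,i,H,A,E]
After op 7 (replace(3, 'd')): offset=2, physical=[A,E,D,o,k,d,i,H], logical=[D,o,k,d,i,H,A,E]
After op 8 (replace(2, 'p')): offset=2, physical=[A,E,D,o,p,d,i,H], logical=[D,o,p,d,i,H,A,E]
After op 9 (swap(1, 3)): offset=2, physical=[A,E,D,d,p,o,i,H], logical=[D,d,p,o,i,H,A,E]
After op 10 (replace(2, 'a')): offset=2, physical=[A,E,D,d,a,o,i,H], logical=[D,d,a,o,i,H,A,E]
After op 11 (replace(7, 'l')): offset=2, physical=[A,l,D,d,a,o,i,H], logical=[D,d,a,o,i,H,A,l]
After op 12 (rotate(+1)): offset=3, physical=[A,l,D,d,a,o,i,H], logical=[d,a,o,i,H,A,l,D]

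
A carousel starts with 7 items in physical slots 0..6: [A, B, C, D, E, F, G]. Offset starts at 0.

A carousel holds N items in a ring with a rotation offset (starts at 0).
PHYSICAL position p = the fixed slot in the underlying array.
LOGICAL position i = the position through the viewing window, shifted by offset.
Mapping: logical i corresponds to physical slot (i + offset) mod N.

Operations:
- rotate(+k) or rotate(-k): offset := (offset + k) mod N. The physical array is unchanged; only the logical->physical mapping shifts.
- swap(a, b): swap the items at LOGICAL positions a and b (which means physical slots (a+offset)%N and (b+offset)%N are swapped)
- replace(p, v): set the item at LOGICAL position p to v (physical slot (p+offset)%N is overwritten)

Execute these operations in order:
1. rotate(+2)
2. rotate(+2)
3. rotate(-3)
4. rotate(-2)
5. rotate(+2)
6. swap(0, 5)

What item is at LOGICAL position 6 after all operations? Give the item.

Answer: A

Derivation:
After op 1 (rotate(+2)): offset=2, physical=[A,B,C,D,E,F,G], logical=[C,D,E,F,G,A,B]
After op 2 (rotate(+2)): offset=4, physical=[A,B,C,D,E,F,G], logical=[E,F,G,A,B,C,D]
After op 3 (rotate(-3)): offset=1, physical=[A,B,C,D,E,F,G], logical=[B,C,D,E,F,G,A]
After op 4 (rotate(-2)): offset=6, physical=[A,B,C,D,E,F,G], logical=[G,A,B,C,D,E,F]
After op 5 (rotate(+2)): offset=1, physical=[A,B,C,D,E,F,G], logical=[B,C,D,E,F,G,A]
After op 6 (swap(0, 5)): offset=1, physical=[A,G,C,D,E,F,B], logical=[G,C,D,E,F,B,A]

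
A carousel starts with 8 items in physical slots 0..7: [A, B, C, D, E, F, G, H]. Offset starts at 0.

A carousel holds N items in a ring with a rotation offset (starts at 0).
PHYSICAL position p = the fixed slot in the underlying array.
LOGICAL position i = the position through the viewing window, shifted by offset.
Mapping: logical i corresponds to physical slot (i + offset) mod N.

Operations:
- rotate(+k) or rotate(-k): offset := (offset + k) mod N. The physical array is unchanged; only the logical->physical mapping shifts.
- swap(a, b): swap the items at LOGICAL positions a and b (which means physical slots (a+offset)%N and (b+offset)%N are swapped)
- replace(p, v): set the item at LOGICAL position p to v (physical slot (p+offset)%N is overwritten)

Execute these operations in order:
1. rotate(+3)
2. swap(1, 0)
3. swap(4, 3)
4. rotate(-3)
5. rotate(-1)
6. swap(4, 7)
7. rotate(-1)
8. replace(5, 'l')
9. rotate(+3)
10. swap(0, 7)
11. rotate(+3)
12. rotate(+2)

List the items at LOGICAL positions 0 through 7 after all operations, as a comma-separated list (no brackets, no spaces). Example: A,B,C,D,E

After op 1 (rotate(+3)): offset=3, physical=[A,B,C,D,E,F,G,H], logical=[D,E,F,G,H,A,B,C]
After op 2 (swap(1, 0)): offset=3, physical=[A,B,C,E,D,F,G,H], logical=[E,D,F,G,H,A,B,C]
After op 3 (swap(4, 3)): offset=3, physical=[A,B,C,E,D,F,H,G], logical=[E,D,F,H,G,A,B,C]
After op 4 (rotate(-3)): offset=0, physical=[A,B,C,E,D,F,H,G], logical=[A,B,C,E,D,F,H,G]
After op 5 (rotate(-1)): offset=7, physical=[A,B,C,E,D,F,H,G], logical=[G,A,B,C,E,D,F,H]
After op 6 (swap(4, 7)): offset=7, physical=[A,B,C,H,D,F,E,G], logical=[G,A,B,C,H,D,F,E]
After op 7 (rotate(-1)): offset=6, physical=[A,B,C,H,D,F,E,G], logical=[E,G,A,B,C,H,D,F]
After op 8 (replace(5, 'l')): offset=6, physical=[A,B,C,l,D,F,E,G], logical=[E,G,A,B,C,l,D,F]
After op 9 (rotate(+3)): offset=1, physical=[A,B,C,l,D,F,E,G], logical=[B,C,l,D,F,E,G,A]
After op 10 (swap(0, 7)): offset=1, physical=[B,A,C,l,D,F,E,G], logical=[A,C,l,D,F,E,G,B]
After op 11 (rotate(+3)): offset=4, physical=[B,A,C,l,D,F,E,G], logical=[D,F,E,G,B,A,C,l]
After op 12 (rotate(+2)): offset=6, physical=[B,A,C,l,D,F,E,G], logical=[E,G,B,A,C,l,D,F]

Answer: E,G,B,A,C,l,D,F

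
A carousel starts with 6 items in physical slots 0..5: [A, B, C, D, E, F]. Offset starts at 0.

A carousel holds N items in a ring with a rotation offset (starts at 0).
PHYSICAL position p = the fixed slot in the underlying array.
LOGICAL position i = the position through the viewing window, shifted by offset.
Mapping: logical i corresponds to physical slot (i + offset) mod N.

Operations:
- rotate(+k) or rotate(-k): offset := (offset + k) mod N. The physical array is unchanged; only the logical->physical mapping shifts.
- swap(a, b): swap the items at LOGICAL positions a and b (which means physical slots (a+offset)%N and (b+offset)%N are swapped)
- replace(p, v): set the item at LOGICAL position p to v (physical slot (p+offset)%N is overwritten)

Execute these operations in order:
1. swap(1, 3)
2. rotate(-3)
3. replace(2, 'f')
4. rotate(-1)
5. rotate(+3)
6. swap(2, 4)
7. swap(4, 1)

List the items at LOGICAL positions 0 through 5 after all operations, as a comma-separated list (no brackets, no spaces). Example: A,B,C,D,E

After op 1 (swap(1, 3)): offset=0, physical=[A,D,C,B,E,F], logical=[A,D,C,B,E,F]
After op 2 (rotate(-3)): offset=3, physical=[A,D,C,B,E,F], logical=[B,E,F,A,D,C]
After op 3 (replace(2, 'f')): offset=3, physical=[A,D,C,B,E,f], logical=[B,E,f,A,D,C]
After op 4 (rotate(-1)): offset=2, physical=[A,D,C,B,E,f], logical=[C,B,E,f,A,D]
After op 5 (rotate(+3)): offset=5, physical=[A,D,C,B,E,f], logical=[f,A,D,C,B,E]
After op 6 (swap(2, 4)): offset=5, physical=[A,B,C,D,E,f], logical=[f,A,B,C,D,E]
After op 7 (swap(4, 1)): offset=5, physical=[D,B,C,A,E,f], logical=[f,D,B,C,A,E]

Answer: f,D,B,C,A,E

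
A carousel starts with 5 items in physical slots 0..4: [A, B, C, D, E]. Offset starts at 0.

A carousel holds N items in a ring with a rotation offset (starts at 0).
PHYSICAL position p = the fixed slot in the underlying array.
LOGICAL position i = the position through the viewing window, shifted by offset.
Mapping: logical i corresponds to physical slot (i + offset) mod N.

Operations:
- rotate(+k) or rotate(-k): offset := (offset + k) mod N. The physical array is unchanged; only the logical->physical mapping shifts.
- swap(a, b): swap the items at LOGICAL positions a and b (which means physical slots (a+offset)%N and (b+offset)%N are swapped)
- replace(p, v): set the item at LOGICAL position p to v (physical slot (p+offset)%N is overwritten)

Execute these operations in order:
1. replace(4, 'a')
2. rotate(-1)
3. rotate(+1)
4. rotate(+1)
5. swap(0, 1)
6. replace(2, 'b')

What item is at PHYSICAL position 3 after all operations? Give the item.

Answer: b

Derivation:
After op 1 (replace(4, 'a')): offset=0, physical=[A,B,C,D,a], logical=[A,B,C,D,a]
After op 2 (rotate(-1)): offset=4, physical=[A,B,C,D,a], logical=[a,A,B,C,D]
After op 3 (rotate(+1)): offset=0, physical=[A,B,C,D,a], logical=[A,B,C,D,a]
After op 4 (rotate(+1)): offset=1, physical=[A,B,C,D,a], logical=[B,C,D,a,A]
After op 5 (swap(0, 1)): offset=1, physical=[A,C,B,D,a], logical=[C,B,D,a,A]
After op 6 (replace(2, 'b')): offset=1, physical=[A,C,B,b,a], logical=[C,B,b,a,A]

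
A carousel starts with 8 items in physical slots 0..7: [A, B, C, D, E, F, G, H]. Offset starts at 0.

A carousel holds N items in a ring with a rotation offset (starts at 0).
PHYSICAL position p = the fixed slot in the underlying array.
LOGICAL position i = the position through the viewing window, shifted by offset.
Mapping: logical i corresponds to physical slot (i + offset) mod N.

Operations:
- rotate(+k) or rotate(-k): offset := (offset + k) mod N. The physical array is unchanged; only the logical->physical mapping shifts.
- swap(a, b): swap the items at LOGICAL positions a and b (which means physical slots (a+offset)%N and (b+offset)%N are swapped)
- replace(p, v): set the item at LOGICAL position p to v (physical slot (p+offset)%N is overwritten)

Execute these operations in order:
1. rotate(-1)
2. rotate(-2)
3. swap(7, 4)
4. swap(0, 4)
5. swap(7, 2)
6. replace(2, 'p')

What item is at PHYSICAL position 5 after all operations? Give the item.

Answer: E

Derivation:
After op 1 (rotate(-1)): offset=7, physical=[A,B,C,D,E,F,G,H], logical=[H,A,B,C,D,E,F,G]
After op 2 (rotate(-2)): offset=5, physical=[A,B,C,D,E,F,G,H], logical=[F,G,H,A,B,C,D,E]
After op 3 (swap(7, 4)): offset=5, physical=[A,E,C,D,B,F,G,H], logical=[F,G,H,A,E,C,D,B]
After op 4 (swap(0, 4)): offset=5, physical=[A,F,C,D,B,E,G,H], logical=[E,G,H,A,F,C,D,B]
After op 5 (swap(7, 2)): offset=5, physical=[A,F,C,D,H,E,G,B], logical=[E,G,B,A,F,C,D,H]
After op 6 (replace(2, 'p')): offset=5, physical=[A,F,C,D,H,E,G,p], logical=[E,G,p,A,F,C,D,H]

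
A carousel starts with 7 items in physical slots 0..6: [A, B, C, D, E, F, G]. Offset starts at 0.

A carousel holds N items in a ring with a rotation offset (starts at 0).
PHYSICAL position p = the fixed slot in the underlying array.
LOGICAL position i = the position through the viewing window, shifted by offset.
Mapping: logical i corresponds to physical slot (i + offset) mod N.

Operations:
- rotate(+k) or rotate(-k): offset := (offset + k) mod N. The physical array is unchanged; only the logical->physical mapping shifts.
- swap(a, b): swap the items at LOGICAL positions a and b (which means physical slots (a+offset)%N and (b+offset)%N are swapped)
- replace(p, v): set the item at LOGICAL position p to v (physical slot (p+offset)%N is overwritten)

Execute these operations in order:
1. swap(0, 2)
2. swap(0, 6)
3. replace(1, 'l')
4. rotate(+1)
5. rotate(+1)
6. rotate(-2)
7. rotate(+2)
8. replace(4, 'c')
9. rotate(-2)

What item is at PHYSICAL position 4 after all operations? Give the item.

Answer: E

Derivation:
After op 1 (swap(0, 2)): offset=0, physical=[C,B,A,D,E,F,G], logical=[C,B,A,D,E,F,G]
After op 2 (swap(0, 6)): offset=0, physical=[G,B,A,D,E,F,C], logical=[G,B,A,D,E,F,C]
After op 3 (replace(1, 'l')): offset=0, physical=[G,l,A,D,E,F,C], logical=[G,l,A,D,E,F,C]
After op 4 (rotate(+1)): offset=1, physical=[G,l,A,D,E,F,C], logical=[l,A,D,E,F,C,G]
After op 5 (rotate(+1)): offset=2, physical=[G,l,A,D,E,F,C], logical=[A,D,E,F,C,G,l]
After op 6 (rotate(-2)): offset=0, physical=[G,l,A,D,E,F,C], logical=[G,l,A,D,E,F,C]
After op 7 (rotate(+2)): offset=2, physical=[G,l,A,D,E,F,C], logical=[A,D,E,F,C,G,l]
After op 8 (replace(4, 'c')): offset=2, physical=[G,l,A,D,E,F,c], logical=[A,D,E,F,c,G,l]
After op 9 (rotate(-2)): offset=0, physical=[G,l,A,D,E,F,c], logical=[G,l,A,D,E,F,c]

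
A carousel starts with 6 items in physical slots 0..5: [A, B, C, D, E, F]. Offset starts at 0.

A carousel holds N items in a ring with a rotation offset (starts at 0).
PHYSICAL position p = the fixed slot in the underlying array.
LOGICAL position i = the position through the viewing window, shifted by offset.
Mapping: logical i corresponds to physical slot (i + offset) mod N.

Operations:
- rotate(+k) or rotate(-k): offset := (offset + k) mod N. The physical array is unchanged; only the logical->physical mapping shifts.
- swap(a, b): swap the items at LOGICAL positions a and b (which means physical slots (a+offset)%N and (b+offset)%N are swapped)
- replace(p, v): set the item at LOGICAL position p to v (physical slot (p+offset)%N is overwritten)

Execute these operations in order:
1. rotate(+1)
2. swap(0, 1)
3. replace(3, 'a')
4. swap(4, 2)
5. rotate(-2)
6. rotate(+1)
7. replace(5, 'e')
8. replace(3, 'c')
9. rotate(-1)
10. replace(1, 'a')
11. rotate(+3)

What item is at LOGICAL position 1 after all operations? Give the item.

Answer: c

Derivation:
After op 1 (rotate(+1)): offset=1, physical=[A,B,C,D,E,F], logical=[B,C,D,E,F,A]
After op 2 (swap(0, 1)): offset=1, physical=[A,C,B,D,E,F], logical=[C,B,D,E,F,A]
After op 3 (replace(3, 'a')): offset=1, physical=[A,C,B,D,a,F], logical=[C,B,D,a,F,A]
After op 4 (swap(4, 2)): offset=1, physical=[A,C,B,F,a,D], logical=[C,B,F,a,D,A]
After op 5 (rotate(-2)): offset=5, physical=[A,C,B,F,a,D], logical=[D,A,C,B,F,a]
After op 6 (rotate(+1)): offset=0, physical=[A,C,B,F,a,D], logical=[A,C,B,F,a,D]
After op 7 (replace(5, 'e')): offset=0, physical=[A,C,B,F,a,e], logical=[A,C,B,F,a,e]
After op 8 (replace(3, 'c')): offset=0, physical=[A,C,B,c,a,e], logical=[A,C,B,c,a,e]
After op 9 (rotate(-1)): offset=5, physical=[A,C,B,c,a,e], logical=[e,A,C,B,c,a]
After op 10 (replace(1, 'a')): offset=5, physical=[a,C,B,c,a,e], logical=[e,a,C,B,c,a]
After op 11 (rotate(+3)): offset=2, physical=[a,C,B,c,a,e], logical=[B,c,a,e,a,C]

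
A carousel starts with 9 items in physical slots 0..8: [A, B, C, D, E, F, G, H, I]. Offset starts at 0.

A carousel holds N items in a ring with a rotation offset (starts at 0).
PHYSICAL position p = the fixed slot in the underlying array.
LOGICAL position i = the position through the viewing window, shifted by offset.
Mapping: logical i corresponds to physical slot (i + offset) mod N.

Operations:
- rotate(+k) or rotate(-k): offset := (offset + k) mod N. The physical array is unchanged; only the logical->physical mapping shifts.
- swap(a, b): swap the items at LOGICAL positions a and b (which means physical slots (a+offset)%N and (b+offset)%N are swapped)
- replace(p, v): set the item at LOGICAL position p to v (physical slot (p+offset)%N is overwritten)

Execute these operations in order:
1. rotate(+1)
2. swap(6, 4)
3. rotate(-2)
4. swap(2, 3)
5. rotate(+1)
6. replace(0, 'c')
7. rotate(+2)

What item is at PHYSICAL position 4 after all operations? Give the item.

After op 1 (rotate(+1)): offset=1, physical=[A,B,C,D,E,F,G,H,I], logical=[B,C,D,E,F,G,H,I,A]
After op 2 (swap(6, 4)): offset=1, physical=[A,B,C,D,E,H,G,F,I], logical=[B,C,D,E,H,G,F,I,A]
After op 3 (rotate(-2)): offset=8, physical=[A,B,C,D,E,H,G,F,I], logical=[I,A,B,C,D,E,H,G,F]
After op 4 (swap(2, 3)): offset=8, physical=[A,C,B,D,E,H,G,F,I], logical=[I,A,C,B,D,E,H,G,F]
After op 5 (rotate(+1)): offset=0, physical=[A,C,B,D,E,H,G,F,I], logical=[A,C,B,D,E,H,G,F,I]
After op 6 (replace(0, 'c')): offset=0, physical=[c,C,B,D,E,H,G,F,I], logical=[c,C,B,D,E,H,G,F,I]
After op 7 (rotate(+2)): offset=2, physical=[c,C,B,D,E,H,G,F,I], logical=[B,D,E,H,G,F,I,c,C]

Answer: E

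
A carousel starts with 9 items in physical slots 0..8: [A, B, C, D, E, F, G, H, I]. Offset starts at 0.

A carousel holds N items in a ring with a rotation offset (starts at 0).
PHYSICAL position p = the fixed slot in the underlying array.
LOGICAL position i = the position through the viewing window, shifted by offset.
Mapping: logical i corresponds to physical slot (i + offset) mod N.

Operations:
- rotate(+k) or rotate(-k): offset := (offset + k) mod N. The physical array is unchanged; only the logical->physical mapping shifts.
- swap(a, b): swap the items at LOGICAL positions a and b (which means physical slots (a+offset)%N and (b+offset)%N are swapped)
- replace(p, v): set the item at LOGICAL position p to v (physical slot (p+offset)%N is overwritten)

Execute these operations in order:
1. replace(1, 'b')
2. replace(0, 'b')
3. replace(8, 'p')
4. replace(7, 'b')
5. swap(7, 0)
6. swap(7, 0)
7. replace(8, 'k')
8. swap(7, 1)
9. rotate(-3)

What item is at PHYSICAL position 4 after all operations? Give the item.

After op 1 (replace(1, 'b')): offset=0, physical=[A,b,C,D,E,F,G,H,I], logical=[A,b,C,D,E,F,G,H,I]
After op 2 (replace(0, 'b')): offset=0, physical=[b,b,C,D,E,F,G,H,I], logical=[b,b,C,D,E,F,G,H,I]
After op 3 (replace(8, 'p')): offset=0, physical=[b,b,C,D,E,F,G,H,p], logical=[b,b,C,D,E,F,G,H,p]
After op 4 (replace(7, 'b')): offset=0, physical=[b,b,C,D,E,F,G,b,p], logical=[b,b,C,D,E,F,G,b,p]
After op 5 (swap(7, 0)): offset=0, physical=[b,b,C,D,E,F,G,b,p], logical=[b,b,C,D,E,F,G,b,p]
After op 6 (swap(7, 0)): offset=0, physical=[b,b,C,D,E,F,G,b,p], logical=[b,b,C,D,E,F,G,b,p]
After op 7 (replace(8, 'k')): offset=0, physical=[b,b,C,D,E,F,G,b,k], logical=[b,b,C,D,E,F,G,b,k]
After op 8 (swap(7, 1)): offset=0, physical=[b,b,C,D,E,F,G,b,k], logical=[b,b,C,D,E,F,G,b,k]
After op 9 (rotate(-3)): offset=6, physical=[b,b,C,D,E,F,G,b,k], logical=[G,b,k,b,b,C,D,E,F]

Answer: E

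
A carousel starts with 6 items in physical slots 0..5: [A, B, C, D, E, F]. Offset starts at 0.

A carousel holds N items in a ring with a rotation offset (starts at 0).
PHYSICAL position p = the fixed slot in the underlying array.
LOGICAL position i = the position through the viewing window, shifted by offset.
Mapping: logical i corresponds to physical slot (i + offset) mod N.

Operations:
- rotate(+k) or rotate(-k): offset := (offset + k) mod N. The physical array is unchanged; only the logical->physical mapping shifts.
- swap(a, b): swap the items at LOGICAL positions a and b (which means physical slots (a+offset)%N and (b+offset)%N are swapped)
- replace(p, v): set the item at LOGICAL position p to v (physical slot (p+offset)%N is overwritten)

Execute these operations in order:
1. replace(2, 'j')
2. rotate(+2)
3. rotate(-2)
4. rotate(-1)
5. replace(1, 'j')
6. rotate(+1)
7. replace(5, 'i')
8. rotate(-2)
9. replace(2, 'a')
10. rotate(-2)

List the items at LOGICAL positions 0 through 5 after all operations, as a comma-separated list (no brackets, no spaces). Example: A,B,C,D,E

After op 1 (replace(2, 'j')): offset=0, physical=[A,B,j,D,E,F], logical=[A,B,j,D,E,F]
After op 2 (rotate(+2)): offset=2, physical=[A,B,j,D,E,F], logical=[j,D,E,F,A,B]
After op 3 (rotate(-2)): offset=0, physical=[A,B,j,D,E,F], logical=[A,B,j,D,E,F]
After op 4 (rotate(-1)): offset=5, physical=[A,B,j,D,E,F], logical=[F,A,B,j,D,E]
After op 5 (replace(1, 'j')): offset=5, physical=[j,B,j,D,E,F], logical=[F,j,B,j,D,E]
After op 6 (rotate(+1)): offset=0, physical=[j,B,j,D,E,F], logical=[j,B,j,D,E,F]
After op 7 (replace(5, 'i')): offset=0, physical=[j,B,j,D,E,i], logical=[j,B,j,D,E,i]
After op 8 (rotate(-2)): offset=4, physical=[j,B,j,D,E,i], logical=[E,i,j,B,j,D]
After op 9 (replace(2, 'a')): offset=4, physical=[a,B,j,D,E,i], logical=[E,i,a,B,j,D]
After op 10 (rotate(-2)): offset=2, physical=[a,B,j,D,E,i], logical=[j,D,E,i,a,B]

Answer: j,D,E,i,a,B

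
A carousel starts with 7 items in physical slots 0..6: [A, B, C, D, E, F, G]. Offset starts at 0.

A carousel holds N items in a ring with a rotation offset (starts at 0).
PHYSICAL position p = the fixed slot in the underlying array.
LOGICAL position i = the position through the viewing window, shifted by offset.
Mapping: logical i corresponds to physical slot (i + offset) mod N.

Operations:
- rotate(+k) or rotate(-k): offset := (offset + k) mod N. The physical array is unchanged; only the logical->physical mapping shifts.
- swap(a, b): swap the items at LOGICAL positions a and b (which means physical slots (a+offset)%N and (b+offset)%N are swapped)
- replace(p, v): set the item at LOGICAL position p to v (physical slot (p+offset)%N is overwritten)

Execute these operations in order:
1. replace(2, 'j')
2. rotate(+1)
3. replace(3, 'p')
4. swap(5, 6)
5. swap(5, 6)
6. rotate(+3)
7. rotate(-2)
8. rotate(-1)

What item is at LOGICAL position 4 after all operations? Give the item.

Answer: F

Derivation:
After op 1 (replace(2, 'j')): offset=0, physical=[A,B,j,D,E,F,G], logical=[A,B,j,D,E,F,G]
After op 2 (rotate(+1)): offset=1, physical=[A,B,j,D,E,F,G], logical=[B,j,D,E,F,G,A]
After op 3 (replace(3, 'p')): offset=1, physical=[A,B,j,D,p,F,G], logical=[B,j,D,p,F,G,A]
After op 4 (swap(5, 6)): offset=1, physical=[G,B,j,D,p,F,A], logical=[B,j,D,p,F,A,G]
After op 5 (swap(5, 6)): offset=1, physical=[A,B,j,D,p,F,G], logical=[B,j,D,p,F,G,A]
After op 6 (rotate(+3)): offset=4, physical=[A,B,j,D,p,F,G], logical=[p,F,G,A,B,j,D]
After op 7 (rotate(-2)): offset=2, physical=[A,B,j,D,p,F,G], logical=[j,D,p,F,G,A,B]
After op 8 (rotate(-1)): offset=1, physical=[A,B,j,D,p,F,G], logical=[B,j,D,p,F,G,A]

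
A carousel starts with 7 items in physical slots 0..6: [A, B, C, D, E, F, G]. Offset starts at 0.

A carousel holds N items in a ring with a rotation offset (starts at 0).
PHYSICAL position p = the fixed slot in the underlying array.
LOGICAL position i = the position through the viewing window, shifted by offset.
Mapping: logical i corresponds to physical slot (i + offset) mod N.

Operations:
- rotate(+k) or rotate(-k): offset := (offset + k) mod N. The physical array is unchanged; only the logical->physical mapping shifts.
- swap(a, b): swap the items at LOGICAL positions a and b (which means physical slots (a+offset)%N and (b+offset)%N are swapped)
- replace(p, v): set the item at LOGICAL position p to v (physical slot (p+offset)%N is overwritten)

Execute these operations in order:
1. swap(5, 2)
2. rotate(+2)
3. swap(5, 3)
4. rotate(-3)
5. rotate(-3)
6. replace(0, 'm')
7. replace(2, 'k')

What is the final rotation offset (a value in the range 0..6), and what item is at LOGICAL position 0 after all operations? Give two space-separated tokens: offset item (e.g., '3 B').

After op 1 (swap(5, 2)): offset=0, physical=[A,B,F,D,E,C,G], logical=[A,B,F,D,E,C,G]
After op 2 (rotate(+2)): offset=2, physical=[A,B,F,D,E,C,G], logical=[F,D,E,C,G,A,B]
After op 3 (swap(5, 3)): offset=2, physical=[C,B,F,D,E,A,G], logical=[F,D,E,A,G,C,B]
After op 4 (rotate(-3)): offset=6, physical=[C,B,F,D,E,A,G], logical=[G,C,B,F,D,E,A]
After op 5 (rotate(-3)): offset=3, physical=[C,B,F,D,E,A,G], logical=[D,E,A,G,C,B,F]
After op 6 (replace(0, 'm')): offset=3, physical=[C,B,F,m,E,A,G], logical=[m,E,A,G,C,B,F]
After op 7 (replace(2, 'k')): offset=3, physical=[C,B,F,m,E,k,G], logical=[m,E,k,G,C,B,F]

Answer: 3 m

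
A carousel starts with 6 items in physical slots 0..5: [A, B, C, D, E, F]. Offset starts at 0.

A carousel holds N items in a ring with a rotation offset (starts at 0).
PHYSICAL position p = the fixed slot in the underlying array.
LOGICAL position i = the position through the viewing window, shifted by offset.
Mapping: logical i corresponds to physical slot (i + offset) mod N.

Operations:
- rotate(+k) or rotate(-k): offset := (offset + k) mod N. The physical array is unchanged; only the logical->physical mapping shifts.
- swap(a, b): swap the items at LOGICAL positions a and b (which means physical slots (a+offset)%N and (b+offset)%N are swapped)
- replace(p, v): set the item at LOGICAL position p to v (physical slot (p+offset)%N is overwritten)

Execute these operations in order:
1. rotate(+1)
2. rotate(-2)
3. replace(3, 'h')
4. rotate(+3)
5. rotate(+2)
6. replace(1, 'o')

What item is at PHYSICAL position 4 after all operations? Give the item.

After op 1 (rotate(+1)): offset=1, physical=[A,B,C,D,E,F], logical=[B,C,D,E,F,A]
After op 2 (rotate(-2)): offset=5, physical=[A,B,C,D,E,F], logical=[F,A,B,C,D,E]
After op 3 (replace(3, 'h')): offset=5, physical=[A,B,h,D,E,F], logical=[F,A,B,h,D,E]
After op 4 (rotate(+3)): offset=2, physical=[A,B,h,D,E,F], logical=[h,D,E,F,A,B]
After op 5 (rotate(+2)): offset=4, physical=[A,B,h,D,E,F], logical=[E,F,A,B,h,D]
After op 6 (replace(1, 'o')): offset=4, physical=[A,B,h,D,E,o], logical=[E,o,A,B,h,D]

Answer: E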